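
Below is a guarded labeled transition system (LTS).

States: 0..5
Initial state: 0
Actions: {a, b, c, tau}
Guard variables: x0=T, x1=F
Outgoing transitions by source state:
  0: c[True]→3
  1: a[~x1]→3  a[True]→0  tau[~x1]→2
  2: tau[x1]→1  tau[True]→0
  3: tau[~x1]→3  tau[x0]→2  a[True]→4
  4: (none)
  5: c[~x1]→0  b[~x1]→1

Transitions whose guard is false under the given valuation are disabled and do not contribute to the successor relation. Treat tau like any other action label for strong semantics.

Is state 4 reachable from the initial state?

After dropping false guards: 10 live edges.
depth 0: {0}
depth 1: {3}  total {0,3}
depth 2: {2,4}  total {0,2,3,4}
R = {0,2,3,4}
witness 4: c·a

Answer: REACHABLE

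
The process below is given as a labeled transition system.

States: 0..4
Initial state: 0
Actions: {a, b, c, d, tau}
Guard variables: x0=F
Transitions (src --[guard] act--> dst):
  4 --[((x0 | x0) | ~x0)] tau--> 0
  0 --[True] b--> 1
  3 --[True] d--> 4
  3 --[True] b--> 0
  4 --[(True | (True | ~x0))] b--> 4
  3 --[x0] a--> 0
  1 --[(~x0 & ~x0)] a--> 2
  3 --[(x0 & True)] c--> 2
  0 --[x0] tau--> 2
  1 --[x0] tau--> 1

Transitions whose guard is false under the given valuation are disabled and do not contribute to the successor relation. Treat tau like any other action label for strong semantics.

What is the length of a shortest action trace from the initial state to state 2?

Breadth-first toward 2:
  depth 0: {0}
  depth 1: {1}
  depth 2: {2}
depth(2)=2, e.g. b·a

Answer: 2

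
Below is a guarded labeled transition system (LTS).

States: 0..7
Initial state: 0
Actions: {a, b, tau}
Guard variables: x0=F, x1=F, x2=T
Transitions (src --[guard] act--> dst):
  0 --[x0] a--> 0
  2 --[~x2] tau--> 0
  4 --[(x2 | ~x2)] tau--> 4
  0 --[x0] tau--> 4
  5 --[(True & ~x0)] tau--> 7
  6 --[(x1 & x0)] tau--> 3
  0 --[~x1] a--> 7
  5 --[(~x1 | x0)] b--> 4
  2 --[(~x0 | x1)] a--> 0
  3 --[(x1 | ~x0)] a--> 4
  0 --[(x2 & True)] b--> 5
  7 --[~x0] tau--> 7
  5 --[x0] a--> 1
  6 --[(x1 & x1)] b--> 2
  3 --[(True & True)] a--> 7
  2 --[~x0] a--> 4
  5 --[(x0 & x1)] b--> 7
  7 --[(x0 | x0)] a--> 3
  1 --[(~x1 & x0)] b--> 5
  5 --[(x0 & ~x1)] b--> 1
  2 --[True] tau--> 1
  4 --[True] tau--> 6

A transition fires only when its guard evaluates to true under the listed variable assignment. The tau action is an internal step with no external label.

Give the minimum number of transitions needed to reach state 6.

Answer: 3

Working:
Layered search for 6:
  depth 0: {0}
  depth 1: {5,7}
  depth 2: {4}
  depth 3: {6}
first hit 6 at d=3 via b·b·tau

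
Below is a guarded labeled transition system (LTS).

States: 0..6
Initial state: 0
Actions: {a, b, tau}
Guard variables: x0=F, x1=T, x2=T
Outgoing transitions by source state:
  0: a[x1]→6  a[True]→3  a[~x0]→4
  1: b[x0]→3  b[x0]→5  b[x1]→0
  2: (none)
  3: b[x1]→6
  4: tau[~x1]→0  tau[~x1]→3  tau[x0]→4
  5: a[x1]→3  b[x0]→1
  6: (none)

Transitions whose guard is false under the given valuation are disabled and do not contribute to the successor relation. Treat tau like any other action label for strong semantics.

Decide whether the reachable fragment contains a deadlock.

R = {0,3,4,6}
  0: a→3  a→4  a→6  [3 out]
  3: b→6  [1 out]
  4: ∅  [no exit]
  6: ∅  [no exit]
trace reaching 4: a

Answer: DEADLOCK at state 4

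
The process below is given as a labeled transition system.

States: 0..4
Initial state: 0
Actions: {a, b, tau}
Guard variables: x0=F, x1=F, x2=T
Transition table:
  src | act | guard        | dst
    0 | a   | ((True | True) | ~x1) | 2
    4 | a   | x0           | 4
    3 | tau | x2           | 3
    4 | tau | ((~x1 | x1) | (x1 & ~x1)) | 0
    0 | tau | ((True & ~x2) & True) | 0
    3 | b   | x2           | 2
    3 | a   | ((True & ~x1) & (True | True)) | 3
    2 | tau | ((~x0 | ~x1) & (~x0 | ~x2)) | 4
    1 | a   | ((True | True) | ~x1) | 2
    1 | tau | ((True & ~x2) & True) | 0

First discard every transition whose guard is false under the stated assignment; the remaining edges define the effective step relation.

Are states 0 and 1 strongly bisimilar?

Compute ~ classes (split until stable):
  P[0] = {{0,1,2,3,4}}
  P[1] = {{0,1},{2,4},{3}}
  P[2] = {{0,1},{2},{3},{4}}
stable after 3 split(s): 4 block(s)
[0]={0,1}  [1]={0,1}

Answer: BISIMILAR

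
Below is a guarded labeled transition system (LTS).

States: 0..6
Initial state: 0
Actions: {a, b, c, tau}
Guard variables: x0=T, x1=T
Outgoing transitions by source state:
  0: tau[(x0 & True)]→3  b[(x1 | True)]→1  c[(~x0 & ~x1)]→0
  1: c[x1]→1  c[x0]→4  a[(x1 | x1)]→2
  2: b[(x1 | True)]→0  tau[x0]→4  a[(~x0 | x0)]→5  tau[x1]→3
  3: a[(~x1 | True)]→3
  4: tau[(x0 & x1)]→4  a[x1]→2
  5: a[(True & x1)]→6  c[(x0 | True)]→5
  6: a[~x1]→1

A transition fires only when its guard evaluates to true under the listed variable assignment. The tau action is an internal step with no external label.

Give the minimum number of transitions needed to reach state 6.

Answer: 4

Working:
BFS to 6:
  depth 0: {0}
  depth 1: {1,3}
  depth 2: {2,4}
  depth 3: {5}
  depth 4: {6}
6 enters at depth 4; path b·a·a·a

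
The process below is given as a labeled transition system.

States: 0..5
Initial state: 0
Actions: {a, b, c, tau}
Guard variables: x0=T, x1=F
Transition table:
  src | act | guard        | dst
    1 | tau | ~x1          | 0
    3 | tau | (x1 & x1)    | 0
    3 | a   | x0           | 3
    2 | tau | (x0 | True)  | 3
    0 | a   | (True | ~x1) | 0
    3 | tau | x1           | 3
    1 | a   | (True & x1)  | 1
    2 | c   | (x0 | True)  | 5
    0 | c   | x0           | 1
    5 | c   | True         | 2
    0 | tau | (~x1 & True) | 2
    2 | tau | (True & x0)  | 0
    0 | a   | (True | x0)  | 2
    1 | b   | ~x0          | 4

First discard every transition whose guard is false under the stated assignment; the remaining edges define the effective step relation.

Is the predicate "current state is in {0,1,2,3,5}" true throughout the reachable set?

Inv-set: {0,1,2,3,5}
Reachable = {0,1,2,3,5}
  0: ok
  1: ok
  2: ok
  3: ok
  5: ok

Answer: INVARIANT HOLDS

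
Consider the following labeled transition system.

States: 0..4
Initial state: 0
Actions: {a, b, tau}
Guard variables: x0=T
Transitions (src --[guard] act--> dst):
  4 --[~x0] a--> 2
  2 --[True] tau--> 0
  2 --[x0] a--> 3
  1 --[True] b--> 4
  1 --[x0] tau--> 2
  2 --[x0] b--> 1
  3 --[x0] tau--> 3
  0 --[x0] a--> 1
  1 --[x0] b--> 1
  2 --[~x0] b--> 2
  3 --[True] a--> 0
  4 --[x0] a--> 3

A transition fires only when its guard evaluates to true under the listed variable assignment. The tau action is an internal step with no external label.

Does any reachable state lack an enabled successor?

Answer: DEADLOCK-FREE

Working:
R = {0,1,2,3,4}
  0: a→1  [1 exit(s)]
  1: b→1  b→4  tau→2  [3 exit(s)]
  2: a→3  b→1  tau→0  [3 exit(s)]
  3: a→0  tau→3  [2 exit(s)]
  4: a→3  [1 exit(s)]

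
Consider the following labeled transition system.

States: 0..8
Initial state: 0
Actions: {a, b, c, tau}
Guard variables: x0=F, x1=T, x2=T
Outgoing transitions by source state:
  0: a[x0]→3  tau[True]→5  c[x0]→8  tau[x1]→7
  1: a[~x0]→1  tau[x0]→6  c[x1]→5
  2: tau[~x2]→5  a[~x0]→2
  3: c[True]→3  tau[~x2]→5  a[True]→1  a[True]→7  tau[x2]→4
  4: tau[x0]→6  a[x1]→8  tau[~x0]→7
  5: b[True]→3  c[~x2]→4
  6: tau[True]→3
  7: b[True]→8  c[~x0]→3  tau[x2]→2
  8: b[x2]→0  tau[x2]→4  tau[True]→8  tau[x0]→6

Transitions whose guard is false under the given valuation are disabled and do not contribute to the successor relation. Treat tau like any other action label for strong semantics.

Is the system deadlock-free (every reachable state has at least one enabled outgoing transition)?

Reach set: {0,1,2,3,4,5,7,8}
  0: tau→5  tau→7  [2 out]
  1: a→1  c→5  [2 out]
  2: a→2  [1 out]
  3: a→1  a→7  c→3  tau→4  [4 out]
  4: a→8  tau→7  [2 out]
  5: b→3  [1 out]
  7: b→8  c→3  tau→2  [3 out]
  8: b→0  tau→4  tau→8  [3 out]

Answer: DEADLOCK-FREE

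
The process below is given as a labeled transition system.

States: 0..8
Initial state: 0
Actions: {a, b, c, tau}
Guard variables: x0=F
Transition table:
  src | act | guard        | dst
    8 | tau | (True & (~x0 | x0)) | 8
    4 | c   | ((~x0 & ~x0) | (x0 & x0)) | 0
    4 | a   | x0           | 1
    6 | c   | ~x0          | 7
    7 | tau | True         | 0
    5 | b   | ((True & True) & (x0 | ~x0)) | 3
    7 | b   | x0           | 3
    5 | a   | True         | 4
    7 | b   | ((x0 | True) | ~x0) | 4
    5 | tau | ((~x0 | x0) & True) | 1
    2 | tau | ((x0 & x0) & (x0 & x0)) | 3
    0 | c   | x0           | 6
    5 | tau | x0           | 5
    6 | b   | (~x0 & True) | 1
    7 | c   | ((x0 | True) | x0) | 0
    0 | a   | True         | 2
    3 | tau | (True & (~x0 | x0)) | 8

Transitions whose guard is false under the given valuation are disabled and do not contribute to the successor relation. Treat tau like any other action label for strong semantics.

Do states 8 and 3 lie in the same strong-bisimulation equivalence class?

Compute ~ classes (split until stable):
  π0 = {{0,1,2,3,4,5,6,7,8}}
  π1 = {{0},{1,2},{3,8},{4},{5},{6},{7}}
stable after 2 split(s): 7 block(s)
class of 8: {3,8}; class of 3: {3,8}

Answer: BISIMILAR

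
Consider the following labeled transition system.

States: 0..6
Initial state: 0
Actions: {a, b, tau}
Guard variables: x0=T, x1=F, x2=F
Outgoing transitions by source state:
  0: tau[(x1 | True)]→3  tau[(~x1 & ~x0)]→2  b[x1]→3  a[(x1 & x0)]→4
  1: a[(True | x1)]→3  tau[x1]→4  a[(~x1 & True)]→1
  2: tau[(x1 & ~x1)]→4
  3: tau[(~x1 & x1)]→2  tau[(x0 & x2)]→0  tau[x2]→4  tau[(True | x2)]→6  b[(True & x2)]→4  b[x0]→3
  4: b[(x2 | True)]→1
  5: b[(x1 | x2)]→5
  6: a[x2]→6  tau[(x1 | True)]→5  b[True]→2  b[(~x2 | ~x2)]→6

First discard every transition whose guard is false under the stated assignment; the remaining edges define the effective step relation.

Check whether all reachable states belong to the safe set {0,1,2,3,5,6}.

Answer: INVARIANT HOLDS

Analysis:
Allowed set {0,1,2,3,5,6}
Reachable = {0,2,3,5,6}
  0: ok
  2: ok
  3: ok
  5: ok
  6: ok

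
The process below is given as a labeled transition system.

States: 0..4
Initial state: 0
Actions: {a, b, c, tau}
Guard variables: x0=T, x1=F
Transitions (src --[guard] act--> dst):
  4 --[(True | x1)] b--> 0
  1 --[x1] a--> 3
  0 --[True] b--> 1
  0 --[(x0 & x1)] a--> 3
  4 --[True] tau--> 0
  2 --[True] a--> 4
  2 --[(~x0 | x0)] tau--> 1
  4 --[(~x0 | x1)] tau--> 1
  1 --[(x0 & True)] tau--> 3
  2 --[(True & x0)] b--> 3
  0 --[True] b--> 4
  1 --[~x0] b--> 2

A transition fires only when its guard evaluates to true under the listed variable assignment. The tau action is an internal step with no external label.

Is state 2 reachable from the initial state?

Guard filter leaves 8 enabled edge(s).
depth 0: {0}
depth 1: {1,4}  now seen {0,1,4}
depth 2: {3}  now seen {0,1,3,4}
Reach set: {0,1,3,4}

Answer: UNREACHABLE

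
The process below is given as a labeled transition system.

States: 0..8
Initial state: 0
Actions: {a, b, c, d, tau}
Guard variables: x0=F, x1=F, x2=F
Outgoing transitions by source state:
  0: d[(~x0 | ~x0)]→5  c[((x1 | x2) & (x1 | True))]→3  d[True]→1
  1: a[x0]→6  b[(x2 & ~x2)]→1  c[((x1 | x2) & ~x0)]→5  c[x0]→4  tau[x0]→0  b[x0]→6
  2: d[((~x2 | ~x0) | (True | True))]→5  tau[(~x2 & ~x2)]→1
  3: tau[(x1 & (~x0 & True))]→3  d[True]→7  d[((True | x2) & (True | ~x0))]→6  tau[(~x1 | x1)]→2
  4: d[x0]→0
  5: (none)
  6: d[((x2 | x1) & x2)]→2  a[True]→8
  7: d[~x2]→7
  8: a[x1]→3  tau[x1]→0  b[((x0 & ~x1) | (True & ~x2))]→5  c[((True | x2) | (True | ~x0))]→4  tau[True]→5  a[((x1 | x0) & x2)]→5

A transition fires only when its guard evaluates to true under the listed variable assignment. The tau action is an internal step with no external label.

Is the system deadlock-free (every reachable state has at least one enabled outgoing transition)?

Answer: DEADLOCK at state 1

Trace:
R = {0,1,5}
  0: d→1  d→5  [2 exit(s)]
  1: ∅  [STUCK]
  5: ∅  [STUCK]
Path to 1: d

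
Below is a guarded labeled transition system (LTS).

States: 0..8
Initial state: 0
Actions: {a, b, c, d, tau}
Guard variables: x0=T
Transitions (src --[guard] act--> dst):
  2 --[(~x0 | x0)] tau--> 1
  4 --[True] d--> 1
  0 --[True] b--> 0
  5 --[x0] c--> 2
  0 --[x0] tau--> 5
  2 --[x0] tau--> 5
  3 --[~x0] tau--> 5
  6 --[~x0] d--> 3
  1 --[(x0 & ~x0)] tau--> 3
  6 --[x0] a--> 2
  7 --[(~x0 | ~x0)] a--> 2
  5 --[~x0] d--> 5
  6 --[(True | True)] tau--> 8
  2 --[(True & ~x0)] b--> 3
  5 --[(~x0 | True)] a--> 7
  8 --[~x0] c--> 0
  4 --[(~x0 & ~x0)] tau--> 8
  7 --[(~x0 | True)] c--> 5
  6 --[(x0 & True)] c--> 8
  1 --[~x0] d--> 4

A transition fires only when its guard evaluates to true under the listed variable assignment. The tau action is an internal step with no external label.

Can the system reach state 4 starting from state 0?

Answer: UNREACHABLE

Analysis:
11 transition(s) survive guard evaluation.
depth 0: {0}
depth 1: {5}  total {0,5}
depth 2: {2,7}  total {0,2,5,7}
depth 3: {1}  total {0,1,2,5,7}
Reachable = {0,1,2,5,7}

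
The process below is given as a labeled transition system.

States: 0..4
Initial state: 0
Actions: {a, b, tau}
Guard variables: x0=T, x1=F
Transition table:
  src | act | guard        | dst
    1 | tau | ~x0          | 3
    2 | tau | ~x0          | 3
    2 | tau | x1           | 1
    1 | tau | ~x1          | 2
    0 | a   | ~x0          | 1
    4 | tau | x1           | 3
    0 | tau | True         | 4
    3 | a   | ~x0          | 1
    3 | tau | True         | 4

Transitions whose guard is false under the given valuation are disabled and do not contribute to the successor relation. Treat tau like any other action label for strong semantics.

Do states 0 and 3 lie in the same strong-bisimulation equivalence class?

Refine partition for ~:
  π0 = {{0,1,2,3,4}}
  π1 = {{0,1,3},{2,4}}
stable after 2 split(s): 2 block(s)
class of 0: {0,1,3}; class of 3: {0,1,3}

Answer: BISIMILAR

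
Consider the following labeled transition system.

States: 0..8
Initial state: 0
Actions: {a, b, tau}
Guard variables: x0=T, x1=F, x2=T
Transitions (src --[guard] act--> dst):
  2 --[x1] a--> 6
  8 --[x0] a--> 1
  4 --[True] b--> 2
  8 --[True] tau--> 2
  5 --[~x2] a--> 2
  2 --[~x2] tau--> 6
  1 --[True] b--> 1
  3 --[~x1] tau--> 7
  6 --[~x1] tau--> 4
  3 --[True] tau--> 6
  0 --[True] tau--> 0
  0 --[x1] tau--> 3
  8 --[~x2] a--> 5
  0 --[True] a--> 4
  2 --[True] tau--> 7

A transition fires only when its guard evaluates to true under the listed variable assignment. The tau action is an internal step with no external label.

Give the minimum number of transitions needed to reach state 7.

Answer: 3

Working:
BFS to 7:
  L0 = {0}
  L1 = {4}
  L2 = {2}
  L3 = {7}
first hit 7 at d=3 via a·b·tau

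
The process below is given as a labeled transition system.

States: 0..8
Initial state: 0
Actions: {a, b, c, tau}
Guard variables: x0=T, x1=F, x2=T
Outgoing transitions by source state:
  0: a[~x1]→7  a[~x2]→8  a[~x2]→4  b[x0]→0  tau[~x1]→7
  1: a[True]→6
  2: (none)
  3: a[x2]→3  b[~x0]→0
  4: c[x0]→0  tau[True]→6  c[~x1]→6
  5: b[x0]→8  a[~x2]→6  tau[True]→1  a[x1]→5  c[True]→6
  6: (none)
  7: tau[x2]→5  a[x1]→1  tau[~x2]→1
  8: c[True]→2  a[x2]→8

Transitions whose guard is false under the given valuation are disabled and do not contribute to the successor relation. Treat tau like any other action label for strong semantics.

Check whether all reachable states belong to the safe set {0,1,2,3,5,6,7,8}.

Allowed set {0,1,2,3,5,6,7,8}
Reachable = {0,1,2,5,6,7,8}
  0: ok
  1: ok
  2: ok
  5: ok
  6: ok
  7: ok
  8: ok

Answer: INVARIANT HOLDS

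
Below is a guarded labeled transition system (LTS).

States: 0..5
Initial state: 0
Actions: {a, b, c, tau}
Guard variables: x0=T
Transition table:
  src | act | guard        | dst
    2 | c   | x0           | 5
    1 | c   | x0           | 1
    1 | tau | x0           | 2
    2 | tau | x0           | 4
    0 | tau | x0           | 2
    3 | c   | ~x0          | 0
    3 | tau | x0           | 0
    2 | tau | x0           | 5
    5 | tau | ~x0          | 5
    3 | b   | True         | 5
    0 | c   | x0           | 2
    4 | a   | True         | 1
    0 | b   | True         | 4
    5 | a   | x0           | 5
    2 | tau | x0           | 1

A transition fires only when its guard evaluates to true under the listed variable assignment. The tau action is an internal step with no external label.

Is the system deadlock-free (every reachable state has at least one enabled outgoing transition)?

Answer: DEADLOCK-FREE

Analysis:
Reach set: {0,1,2,4,5}
  0: b→4  c→2  tau→2  [3 out]
  1: c→1  tau→2  [2 out]
  2: c→5  tau→1  tau→4  tau→5  [4 out]
  4: a→1  [1 out]
  5: a→5  [1 out]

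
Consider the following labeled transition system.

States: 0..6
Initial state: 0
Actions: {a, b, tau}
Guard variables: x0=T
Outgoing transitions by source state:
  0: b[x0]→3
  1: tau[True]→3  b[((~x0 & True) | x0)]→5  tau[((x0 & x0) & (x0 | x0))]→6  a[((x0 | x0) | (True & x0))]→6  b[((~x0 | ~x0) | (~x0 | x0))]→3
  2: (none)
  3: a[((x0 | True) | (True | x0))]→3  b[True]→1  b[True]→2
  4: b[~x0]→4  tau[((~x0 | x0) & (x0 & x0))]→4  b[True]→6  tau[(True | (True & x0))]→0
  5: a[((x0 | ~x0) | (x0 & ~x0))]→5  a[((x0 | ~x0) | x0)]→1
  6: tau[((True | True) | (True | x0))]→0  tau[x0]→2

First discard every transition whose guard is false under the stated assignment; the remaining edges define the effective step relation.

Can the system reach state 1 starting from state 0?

Answer: REACHABLE

Analysis:
16 transition(s) survive guard evaluation.
depth 0: {0}
depth 1: {3}  now seen {0,3}
depth 2: {1,2}  now seen {0,1,2,3}
depth 3: {5,6}  now seen {0,1,2,3,5,6}
Reach set: {0,1,2,3,5,6}
trace reaching 1: b·b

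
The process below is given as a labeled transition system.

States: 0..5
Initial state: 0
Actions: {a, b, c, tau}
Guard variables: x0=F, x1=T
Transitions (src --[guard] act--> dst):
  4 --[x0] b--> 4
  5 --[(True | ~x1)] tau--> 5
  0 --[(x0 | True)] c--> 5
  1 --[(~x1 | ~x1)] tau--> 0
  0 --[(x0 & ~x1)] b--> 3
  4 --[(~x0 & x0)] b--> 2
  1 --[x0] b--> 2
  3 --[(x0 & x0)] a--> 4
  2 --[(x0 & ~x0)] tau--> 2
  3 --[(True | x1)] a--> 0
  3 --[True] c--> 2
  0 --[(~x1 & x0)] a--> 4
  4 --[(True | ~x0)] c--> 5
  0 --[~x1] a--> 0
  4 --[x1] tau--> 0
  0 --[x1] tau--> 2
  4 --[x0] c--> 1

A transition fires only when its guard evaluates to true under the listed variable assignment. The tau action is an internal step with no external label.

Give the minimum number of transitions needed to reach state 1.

Breadth-first toward 1:
  L0 = {0}
  L1 = {2,5}
1 never appears.

Answer: UNREACHABLE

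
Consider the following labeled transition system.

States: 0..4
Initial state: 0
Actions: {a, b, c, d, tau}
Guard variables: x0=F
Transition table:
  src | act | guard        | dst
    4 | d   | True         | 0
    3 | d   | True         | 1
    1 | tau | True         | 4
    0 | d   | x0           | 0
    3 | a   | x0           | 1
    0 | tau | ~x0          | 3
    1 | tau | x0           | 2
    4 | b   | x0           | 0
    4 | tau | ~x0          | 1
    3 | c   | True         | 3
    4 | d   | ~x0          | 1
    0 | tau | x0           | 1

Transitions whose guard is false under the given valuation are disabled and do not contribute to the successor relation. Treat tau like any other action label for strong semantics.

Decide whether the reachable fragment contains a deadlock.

Answer: DEADLOCK-FREE

Working:
Reach set: {0,1,3,4}
  0: tau→3  [1 exit(s)]
  1: tau→4  [1 exit(s)]
  3: c→3  d→1  [2 exit(s)]
  4: d→0  d→1  tau→1  [3 exit(s)]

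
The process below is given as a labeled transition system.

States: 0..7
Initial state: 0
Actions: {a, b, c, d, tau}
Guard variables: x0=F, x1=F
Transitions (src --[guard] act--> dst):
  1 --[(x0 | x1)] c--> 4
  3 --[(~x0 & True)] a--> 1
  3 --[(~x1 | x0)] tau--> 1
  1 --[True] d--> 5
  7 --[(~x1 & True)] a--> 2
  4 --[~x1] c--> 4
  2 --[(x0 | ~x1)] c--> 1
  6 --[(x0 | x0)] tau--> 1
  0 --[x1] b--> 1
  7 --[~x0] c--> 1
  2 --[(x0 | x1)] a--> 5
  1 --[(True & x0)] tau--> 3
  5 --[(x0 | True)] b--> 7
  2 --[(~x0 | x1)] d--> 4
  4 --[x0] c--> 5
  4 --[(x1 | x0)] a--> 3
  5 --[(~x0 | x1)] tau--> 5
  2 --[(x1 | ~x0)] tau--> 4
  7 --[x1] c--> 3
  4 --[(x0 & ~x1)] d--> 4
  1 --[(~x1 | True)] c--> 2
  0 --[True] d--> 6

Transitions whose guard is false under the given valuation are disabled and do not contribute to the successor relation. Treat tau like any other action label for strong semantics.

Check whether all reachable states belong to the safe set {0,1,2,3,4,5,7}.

Safe = {0,1,2,3,4,5,7}
R = {0,6}
  0: ✓
  6: ✗ unsafe
counterexample path to 6: d

Answer: INVARIANT VIOLATED at state 6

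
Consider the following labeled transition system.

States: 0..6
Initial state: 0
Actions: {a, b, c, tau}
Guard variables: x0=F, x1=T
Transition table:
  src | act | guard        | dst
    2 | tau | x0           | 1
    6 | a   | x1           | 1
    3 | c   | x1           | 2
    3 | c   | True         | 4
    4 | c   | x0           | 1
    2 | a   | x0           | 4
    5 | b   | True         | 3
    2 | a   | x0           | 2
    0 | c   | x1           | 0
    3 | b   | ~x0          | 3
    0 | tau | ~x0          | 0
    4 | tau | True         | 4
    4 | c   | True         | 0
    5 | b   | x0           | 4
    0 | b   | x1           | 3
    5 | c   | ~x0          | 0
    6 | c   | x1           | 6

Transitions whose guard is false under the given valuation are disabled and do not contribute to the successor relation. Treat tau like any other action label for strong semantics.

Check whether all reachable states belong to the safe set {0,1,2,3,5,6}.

Answer: INVARIANT VIOLATED at state 4

Working:
Allowed set {0,1,2,3,5,6}
R = {0,2,3,4}
  0: safe
  2: safe
  3: safe
  4: VIOLATES
reach 4 via b·c — violates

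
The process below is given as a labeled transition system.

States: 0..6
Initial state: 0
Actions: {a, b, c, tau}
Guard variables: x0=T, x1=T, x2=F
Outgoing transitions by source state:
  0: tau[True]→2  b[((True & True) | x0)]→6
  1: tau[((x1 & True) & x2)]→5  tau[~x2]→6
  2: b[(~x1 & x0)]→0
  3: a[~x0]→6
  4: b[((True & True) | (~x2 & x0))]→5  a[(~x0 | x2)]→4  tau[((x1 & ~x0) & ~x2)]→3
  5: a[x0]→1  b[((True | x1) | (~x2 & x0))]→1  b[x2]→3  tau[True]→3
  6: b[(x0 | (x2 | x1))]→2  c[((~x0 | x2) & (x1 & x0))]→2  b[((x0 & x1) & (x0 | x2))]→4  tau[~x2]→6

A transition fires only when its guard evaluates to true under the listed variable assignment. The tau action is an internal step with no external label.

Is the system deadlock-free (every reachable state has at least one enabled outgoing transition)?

R = {0,1,2,3,4,5,6}
  0: b→6  tau→2  [2 exit(s)]
  1: tau→6  [1 exit(s)]
  2: ∅  [no exit]
  3: ∅  [no exit]
  4: b→5  [1 exit(s)]
  5: a→1  b→1  tau→3  [3 exit(s)]
  6: b→2  b→4  tau→6  [3 exit(s)]
witness 2: tau

Answer: DEADLOCK at state 2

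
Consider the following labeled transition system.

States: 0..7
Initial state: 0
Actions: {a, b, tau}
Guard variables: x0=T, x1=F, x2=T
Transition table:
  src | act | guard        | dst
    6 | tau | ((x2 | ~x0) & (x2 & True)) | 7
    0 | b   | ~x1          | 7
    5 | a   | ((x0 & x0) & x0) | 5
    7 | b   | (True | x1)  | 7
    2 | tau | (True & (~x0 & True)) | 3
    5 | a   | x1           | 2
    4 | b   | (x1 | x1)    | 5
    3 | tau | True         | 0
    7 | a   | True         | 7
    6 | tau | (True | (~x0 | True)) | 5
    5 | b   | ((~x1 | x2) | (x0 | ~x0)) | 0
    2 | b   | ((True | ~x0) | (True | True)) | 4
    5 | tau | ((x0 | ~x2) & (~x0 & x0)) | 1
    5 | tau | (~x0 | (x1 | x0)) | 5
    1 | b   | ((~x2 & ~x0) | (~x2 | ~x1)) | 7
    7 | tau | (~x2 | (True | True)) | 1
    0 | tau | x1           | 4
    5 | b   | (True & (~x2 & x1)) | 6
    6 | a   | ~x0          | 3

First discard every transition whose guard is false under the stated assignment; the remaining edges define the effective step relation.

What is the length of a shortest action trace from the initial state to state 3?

Breadth-first toward 3:
  depth 0: {0}
  depth 1: {7}
  depth 2: {1}
3 never appears.

Answer: UNREACHABLE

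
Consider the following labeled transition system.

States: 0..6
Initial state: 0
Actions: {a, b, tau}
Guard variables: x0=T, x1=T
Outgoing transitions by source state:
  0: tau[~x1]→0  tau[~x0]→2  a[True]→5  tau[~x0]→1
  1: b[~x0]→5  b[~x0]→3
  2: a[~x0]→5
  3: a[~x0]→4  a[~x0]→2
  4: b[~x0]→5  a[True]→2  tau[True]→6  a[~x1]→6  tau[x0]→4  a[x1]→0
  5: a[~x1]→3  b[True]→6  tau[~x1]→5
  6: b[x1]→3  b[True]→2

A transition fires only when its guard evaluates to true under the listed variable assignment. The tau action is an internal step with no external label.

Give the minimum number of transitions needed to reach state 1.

Layered search for 1:
  L0 = {0}
  L1 = {5}
  L2 = {6}
  L3 = {2,3}
1 never appears.

Answer: UNREACHABLE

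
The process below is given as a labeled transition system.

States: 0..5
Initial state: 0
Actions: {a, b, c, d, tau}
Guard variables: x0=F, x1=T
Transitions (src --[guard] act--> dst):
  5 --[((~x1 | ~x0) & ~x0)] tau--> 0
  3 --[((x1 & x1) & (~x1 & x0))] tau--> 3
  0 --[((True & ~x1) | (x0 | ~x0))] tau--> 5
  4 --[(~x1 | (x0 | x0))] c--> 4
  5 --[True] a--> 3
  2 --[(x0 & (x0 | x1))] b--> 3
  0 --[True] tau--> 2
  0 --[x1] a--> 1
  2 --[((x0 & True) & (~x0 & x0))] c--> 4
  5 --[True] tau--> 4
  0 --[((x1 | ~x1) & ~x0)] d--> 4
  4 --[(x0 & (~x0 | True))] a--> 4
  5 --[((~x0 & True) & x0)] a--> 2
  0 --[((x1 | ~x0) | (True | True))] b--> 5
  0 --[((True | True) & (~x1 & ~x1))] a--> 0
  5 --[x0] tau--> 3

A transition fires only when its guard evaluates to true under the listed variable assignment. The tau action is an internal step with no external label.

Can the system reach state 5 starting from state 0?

After dropping false guards: 8 live edges.
L0 = {0}
L1 = {1,2,4,5}  now seen {0,1,2,4,5}
L2 = {3}  now seen {0,1,2,3,4,5}
R = {0,1,2,3,4,5}
witness 5: tau

Answer: REACHABLE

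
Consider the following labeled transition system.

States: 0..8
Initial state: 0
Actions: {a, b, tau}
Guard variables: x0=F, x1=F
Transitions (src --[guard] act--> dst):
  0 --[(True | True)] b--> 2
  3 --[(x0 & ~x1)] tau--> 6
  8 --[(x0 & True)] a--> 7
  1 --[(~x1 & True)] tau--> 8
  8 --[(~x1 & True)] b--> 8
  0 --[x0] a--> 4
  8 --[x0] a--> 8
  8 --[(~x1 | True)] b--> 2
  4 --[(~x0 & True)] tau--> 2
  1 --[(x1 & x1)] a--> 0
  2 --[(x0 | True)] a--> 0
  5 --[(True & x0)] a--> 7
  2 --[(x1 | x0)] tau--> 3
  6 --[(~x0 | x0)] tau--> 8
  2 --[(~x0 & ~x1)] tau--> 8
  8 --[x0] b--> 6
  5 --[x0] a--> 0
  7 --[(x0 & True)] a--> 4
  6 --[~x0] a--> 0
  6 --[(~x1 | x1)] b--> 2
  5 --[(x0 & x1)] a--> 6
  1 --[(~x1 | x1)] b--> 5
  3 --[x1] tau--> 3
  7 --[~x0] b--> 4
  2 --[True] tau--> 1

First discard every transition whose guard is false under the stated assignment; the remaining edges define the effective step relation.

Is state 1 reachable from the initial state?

After dropping false guards: 13 live edges.
depth 0: {0}
depth 1: {2}  total {0,2}
depth 2: {1,8}  total {0,1,2,8}
depth 3: {5}  total {0,1,2,5,8}
R = {0,1,2,5,8}
witness 1: b·tau

Answer: REACHABLE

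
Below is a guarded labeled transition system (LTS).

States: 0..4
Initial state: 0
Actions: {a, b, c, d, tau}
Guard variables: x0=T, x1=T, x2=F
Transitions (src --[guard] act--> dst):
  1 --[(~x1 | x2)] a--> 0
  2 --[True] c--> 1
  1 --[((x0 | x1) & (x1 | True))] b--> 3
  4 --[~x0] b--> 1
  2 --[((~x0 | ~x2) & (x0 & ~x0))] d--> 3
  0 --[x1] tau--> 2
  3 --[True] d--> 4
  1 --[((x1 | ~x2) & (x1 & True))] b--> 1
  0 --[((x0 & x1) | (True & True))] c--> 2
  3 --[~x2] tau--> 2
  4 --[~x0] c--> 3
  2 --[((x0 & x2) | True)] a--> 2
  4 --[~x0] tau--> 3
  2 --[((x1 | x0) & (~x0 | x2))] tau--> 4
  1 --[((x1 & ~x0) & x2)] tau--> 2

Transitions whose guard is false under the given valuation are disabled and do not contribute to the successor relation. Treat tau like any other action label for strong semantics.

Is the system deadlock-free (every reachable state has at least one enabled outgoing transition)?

Answer: DEADLOCK at state 4

Analysis:
Reach set: {0,1,2,3,4}
  0: c→2  tau→2  [2 out]
  1: b→1  b→3  [2 out]
  2: a→2  c→1  [2 out]
  3: d→4  tau→2  [2 out]
  4: ∅  [STUCK]
trace reaching 4: tau·c·b·d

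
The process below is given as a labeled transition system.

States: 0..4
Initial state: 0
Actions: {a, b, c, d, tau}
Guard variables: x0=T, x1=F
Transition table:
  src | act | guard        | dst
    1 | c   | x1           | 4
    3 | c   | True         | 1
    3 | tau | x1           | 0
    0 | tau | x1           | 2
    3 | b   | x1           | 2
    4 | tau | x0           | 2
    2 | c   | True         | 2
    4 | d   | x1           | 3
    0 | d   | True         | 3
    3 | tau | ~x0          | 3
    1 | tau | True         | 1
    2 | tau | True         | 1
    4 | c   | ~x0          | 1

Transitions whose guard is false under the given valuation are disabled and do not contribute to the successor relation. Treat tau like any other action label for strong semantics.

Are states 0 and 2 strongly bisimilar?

Compute ~ classes (split until stable):
  π0 = {{0,1,2,3,4}}
  π1 = {{0},{1,4},{2},{3}}
  π2 = {{0},{1},{2},{3},{4}}
Fixed point at round 3; 5 class(es).
[0]={0}  [2]={2}

Answer: NOT BISIMILAR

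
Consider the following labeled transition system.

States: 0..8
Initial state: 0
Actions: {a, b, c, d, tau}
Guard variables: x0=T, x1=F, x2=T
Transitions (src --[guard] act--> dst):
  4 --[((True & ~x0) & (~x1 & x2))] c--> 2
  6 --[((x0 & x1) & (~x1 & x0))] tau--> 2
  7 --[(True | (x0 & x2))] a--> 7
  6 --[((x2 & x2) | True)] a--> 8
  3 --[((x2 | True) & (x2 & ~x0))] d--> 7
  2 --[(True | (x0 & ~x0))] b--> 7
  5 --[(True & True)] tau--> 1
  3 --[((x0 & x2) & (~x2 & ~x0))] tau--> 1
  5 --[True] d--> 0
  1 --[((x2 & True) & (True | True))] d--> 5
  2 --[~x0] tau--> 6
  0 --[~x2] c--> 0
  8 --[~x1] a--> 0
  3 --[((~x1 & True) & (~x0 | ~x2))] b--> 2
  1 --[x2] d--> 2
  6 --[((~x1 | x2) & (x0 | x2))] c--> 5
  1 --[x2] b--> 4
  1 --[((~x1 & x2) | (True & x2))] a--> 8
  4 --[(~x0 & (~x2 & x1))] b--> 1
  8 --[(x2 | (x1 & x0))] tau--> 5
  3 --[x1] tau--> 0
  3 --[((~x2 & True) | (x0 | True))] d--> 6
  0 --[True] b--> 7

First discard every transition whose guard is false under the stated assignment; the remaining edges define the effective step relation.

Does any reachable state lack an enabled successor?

R = {0,7}
  0: b→7  [1 exit(s)]
  7: a→7  [1 exit(s)]

Answer: DEADLOCK-FREE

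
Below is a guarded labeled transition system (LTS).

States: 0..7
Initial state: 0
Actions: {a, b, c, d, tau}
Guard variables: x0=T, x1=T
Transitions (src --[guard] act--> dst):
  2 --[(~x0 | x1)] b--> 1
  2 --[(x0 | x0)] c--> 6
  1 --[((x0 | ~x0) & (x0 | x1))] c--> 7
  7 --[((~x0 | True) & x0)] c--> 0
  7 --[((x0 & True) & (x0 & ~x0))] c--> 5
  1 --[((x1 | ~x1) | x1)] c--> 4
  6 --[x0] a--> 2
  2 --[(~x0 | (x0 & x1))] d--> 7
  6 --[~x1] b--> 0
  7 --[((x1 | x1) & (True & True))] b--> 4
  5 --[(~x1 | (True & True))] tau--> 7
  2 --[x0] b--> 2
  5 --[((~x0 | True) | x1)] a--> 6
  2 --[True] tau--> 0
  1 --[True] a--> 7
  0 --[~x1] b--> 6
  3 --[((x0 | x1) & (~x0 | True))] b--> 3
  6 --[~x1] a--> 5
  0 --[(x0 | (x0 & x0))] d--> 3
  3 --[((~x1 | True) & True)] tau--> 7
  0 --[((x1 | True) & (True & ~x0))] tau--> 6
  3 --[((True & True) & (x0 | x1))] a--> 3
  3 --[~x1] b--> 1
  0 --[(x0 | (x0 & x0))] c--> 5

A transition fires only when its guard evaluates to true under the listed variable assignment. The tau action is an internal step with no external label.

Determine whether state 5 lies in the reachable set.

18 transition(s) survive guard evaluation.
depth 0: {0}
depth 1: {3,5}  cumulative {0,3,5}
depth 2: {6,7}  cumulative {0,3,5,6,7}
depth 3: {2,4}  cumulative {0,2,3,4,5,6,7}
depth 4: {1}  cumulative {0,1,2,3,4,5,6,7}
R = {0,1,2,3,4,5,6,7}
Path to 5: c

Answer: REACHABLE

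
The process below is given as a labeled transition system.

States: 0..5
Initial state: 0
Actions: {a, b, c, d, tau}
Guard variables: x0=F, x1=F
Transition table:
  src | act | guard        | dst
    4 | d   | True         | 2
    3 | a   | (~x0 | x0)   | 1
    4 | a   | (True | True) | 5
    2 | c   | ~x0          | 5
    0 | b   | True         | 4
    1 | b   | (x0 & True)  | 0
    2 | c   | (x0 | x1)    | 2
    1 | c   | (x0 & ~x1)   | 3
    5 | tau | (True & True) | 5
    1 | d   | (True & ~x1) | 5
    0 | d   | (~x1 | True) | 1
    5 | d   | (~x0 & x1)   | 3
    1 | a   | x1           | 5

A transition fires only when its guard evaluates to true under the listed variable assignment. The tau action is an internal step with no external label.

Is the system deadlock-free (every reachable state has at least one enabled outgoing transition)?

Answer: DEADLOCK-FREE

Working:
Reach set: {0,1,2,4,5}
  0: b→4  d→1  [2 exit(s)]
  1: d→5  [1 exit(s)]
  2: c→5  [1 exit(s)]
  4: a→5  d→2  [2 exit(s)]
  5: tau→5  [1 exit(s)]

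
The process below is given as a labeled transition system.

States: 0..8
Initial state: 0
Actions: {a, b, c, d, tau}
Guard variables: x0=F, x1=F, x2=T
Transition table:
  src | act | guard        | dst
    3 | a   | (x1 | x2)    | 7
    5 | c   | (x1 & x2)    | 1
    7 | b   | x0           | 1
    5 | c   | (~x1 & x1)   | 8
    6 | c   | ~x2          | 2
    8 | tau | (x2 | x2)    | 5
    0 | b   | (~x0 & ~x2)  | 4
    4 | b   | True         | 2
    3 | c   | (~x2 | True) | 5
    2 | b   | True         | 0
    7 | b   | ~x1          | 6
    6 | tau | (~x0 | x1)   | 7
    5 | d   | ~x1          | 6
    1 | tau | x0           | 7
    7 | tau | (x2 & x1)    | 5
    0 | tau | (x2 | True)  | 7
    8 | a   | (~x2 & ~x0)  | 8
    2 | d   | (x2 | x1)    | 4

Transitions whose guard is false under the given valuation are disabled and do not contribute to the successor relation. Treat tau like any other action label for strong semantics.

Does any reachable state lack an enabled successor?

Answer: DEADLOCK-FREE

Analysis:
Reachable = {0,6,7}
  0: tau→7  [deg 1]
  6: tau→7  [deg 1]
  7: b→6  [deg 1]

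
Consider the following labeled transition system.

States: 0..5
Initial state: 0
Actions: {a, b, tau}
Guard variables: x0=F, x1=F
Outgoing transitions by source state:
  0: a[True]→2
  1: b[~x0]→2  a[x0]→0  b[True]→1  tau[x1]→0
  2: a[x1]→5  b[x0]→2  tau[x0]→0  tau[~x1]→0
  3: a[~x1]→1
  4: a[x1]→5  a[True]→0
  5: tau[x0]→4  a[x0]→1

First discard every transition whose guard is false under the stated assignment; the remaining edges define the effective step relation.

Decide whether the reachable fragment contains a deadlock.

Answer: DEADLOCK-FREE

Analysis:
R = {0,2}
  0: a→2  [1 out]
  2: tau→0  [1 out]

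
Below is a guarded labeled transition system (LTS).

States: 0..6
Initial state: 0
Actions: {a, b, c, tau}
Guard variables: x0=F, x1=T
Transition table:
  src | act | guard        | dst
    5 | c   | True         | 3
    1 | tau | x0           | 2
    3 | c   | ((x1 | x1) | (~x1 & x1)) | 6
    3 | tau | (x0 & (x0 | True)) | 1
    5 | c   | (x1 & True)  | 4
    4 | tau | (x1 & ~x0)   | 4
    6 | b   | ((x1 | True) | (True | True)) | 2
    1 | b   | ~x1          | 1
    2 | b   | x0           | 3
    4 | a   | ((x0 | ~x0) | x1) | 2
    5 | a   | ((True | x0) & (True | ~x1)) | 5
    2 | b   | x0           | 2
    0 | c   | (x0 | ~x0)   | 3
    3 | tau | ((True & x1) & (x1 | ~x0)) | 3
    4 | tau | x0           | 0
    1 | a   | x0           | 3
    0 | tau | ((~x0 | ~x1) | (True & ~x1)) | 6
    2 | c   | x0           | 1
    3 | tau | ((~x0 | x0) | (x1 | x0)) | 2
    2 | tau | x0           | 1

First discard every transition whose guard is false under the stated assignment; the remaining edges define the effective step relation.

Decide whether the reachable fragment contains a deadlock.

Answer: DEADLOCK at state 2

Working:
R = {0,2,3,6}
  0: c→3  tau→6  [deg 2]
  2: ∅  [no exit]
  3: c→6  tau→2  tau→3  [deg 3]
  6: b→2  [deg 1]
Path to 2: c·tau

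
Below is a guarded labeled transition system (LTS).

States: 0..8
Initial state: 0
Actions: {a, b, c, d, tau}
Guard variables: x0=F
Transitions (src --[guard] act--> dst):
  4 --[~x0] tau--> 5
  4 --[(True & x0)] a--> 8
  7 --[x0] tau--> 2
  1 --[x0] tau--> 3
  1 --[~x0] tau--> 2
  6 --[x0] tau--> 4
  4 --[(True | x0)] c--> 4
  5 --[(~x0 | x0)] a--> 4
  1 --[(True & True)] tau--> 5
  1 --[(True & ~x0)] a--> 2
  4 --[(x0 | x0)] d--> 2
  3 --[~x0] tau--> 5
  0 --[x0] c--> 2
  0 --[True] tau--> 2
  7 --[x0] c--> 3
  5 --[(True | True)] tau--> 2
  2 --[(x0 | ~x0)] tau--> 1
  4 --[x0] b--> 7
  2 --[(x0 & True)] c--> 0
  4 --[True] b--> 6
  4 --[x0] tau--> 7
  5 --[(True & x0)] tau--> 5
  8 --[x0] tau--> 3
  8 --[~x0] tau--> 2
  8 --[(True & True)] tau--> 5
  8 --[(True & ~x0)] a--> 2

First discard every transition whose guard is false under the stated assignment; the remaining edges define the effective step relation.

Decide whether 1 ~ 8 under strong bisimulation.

Answer: BISIMILAR

Trace:
Bisimulation quotient by refinement:
  π0 = {{0,1,2,3,4,5,6,7,8}}
  π1 = {{0,2,3},{1,5,8},{4},{6,7}}
  π2 = {{0},{1,8},{2,3},{4},{5},{6,7}}
  π3 = {{0},{1,8},{2},{3},{4},{5},{6,7}}
Fixed point at round 4; 7 class(es).
[1]={1,8}  [8]={1,8}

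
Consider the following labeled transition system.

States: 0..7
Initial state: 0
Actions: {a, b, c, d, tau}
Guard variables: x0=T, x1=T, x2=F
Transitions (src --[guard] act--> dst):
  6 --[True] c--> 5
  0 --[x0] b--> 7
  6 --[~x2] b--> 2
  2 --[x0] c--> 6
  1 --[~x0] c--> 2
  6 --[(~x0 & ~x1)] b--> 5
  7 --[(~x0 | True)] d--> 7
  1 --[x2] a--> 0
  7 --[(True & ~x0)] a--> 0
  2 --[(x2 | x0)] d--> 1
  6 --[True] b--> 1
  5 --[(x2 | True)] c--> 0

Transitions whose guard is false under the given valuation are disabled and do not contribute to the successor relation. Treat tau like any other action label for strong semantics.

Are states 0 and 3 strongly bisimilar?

Answer: NOT BISIMILAR

Trace:
Refine partition for ~:
  π0 = {{0,1,2,3,4,5,6,7}}
  π1 = {{0},{1,3,4},{2},{5},{6},{7}}
6 equivalence class(es) (converged in 2)
0∈{0}, 3∈{1,3,4}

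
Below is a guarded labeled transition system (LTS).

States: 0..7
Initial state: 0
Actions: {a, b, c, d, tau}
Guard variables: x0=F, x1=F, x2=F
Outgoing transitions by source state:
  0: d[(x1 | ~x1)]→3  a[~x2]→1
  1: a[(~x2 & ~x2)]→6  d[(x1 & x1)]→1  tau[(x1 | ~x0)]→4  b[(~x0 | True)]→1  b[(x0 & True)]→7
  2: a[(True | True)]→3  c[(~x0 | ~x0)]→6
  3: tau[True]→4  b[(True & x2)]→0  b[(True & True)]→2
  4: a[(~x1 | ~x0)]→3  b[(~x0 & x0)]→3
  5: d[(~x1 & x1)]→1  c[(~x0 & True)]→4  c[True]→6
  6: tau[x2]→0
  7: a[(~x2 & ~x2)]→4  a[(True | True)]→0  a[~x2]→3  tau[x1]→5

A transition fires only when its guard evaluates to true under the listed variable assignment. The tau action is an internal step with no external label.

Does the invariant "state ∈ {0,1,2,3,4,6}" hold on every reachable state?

Answer: INVARIANT HOLDS

Working:
Inv-set: {0,1,2,3,4,6}
R = {0,1,2,3,4,6}
  0: ✓
  1: ✓
  2: ✓
  3: ✓
  4: ✓
  6: ✓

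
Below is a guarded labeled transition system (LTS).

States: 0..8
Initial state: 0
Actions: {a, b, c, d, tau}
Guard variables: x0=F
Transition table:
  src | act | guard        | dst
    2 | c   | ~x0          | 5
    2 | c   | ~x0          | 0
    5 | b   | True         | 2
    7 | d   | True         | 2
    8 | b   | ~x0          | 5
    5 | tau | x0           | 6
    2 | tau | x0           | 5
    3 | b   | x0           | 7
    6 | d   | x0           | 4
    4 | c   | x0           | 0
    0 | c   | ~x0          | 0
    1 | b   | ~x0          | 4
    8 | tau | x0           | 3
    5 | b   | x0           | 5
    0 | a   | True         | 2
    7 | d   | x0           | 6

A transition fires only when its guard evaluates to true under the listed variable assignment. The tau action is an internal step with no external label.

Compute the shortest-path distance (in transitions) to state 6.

Answer: UNREACHABLE

Trace:
BFS to 6:
  Layer 0: {0}
  Layer 1: {2}
  Layer 2: {5}
6 never appears.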